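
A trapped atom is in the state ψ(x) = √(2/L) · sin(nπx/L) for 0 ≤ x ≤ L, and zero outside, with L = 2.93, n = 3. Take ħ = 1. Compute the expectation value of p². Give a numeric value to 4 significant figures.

p² ψ = −ħ² d²ψ/dx²; ⟨p²⟩ = −ħ² ∫ ψ*·ψ'' dx.
d/dx sin(nπx/L) = (nπ/L)·cos(nπx/L) and d²/dx² sin(nπx/L) = −(nπ/L)²·sin(nπx/L); on 0 ≤ x ≤ L, ∫sin²(nπx/L) dx = L/2 and ∫sin(nπx/L)·cos(nπx/L) dx = 0.
⟨p²⟩ = 10.347.

10.35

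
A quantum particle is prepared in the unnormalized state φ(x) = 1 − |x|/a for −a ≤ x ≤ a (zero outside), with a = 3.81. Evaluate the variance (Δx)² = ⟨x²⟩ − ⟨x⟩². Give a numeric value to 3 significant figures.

1.45

Compute ⟨x⟩ and ⟨x²⟩ separately, then (Δx)² = ⟨x²⟩ − ⟨x⟩².
φ is even, so ∫ over [−a, a] = 2∫₀ᵃ with φ = 1 − x/a there: ∫₀ᵃ (1 − x/a)² dx = a/3, ∫₀ᵃ x²(1 − x/a)² dx = a³/30, ∫₀ᵃ x⁴(1 − x/a)² dx = a⁵/105.
Normalization: ∫|φ|² dx = 2.5400.
⟨x⟩ = 0.0000 and ⟨x²⟩ = 1.4516.
(Δx)² = 1.4516 − (0.0000)² = 1.4516.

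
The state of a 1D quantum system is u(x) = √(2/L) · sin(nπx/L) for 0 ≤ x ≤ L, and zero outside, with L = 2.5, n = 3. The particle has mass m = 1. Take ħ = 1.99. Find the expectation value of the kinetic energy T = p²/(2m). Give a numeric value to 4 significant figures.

T = −(ħ²/2m) d²/dx², so ⟨T⟩ = −(ħ²/2m) ∫ u*·u'' dx; with m = 1.
d/dx sin(nπx/L) = (nπ/L)·cos(nπx/L) and d²/dx² sin(nπx/L) = −(nπ/L)²·sin(nπx/L); on 0 ≤ x ≤ L, ∫sin²(nπx/L) dx = L/2 and ∫sin(nπx/L)·cos(nπx/L) dx = 0.
⟨T⟩ = 28.141.

28.14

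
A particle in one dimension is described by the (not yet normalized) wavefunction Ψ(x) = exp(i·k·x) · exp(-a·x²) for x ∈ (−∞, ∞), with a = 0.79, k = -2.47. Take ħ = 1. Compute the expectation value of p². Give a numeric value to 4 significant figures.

6.891

p² Ψ = −ħ² d²Ψ/dx²; ⟨p²⟩ = −ħ² ∫ Ψ*·Ψ'' dx / ∫|Ψ|² dx.
Gaussian moments: ∫x^(2j)·e^(−2ax²) dx = (2j−1)!!/(4a)^j · √(π/(2a)), odd powers integrate to 0; here √(π/(2a)) = 1.4101. Derivatives: Ψ′ = (ik − 2ax)·Ψ, Ψ″ = ((ik − 2ax)² − 2a)·Ψ; the odd-in-x pieces drop out.
State is unnormalized: ∫|Ψ|² dx = 1.4101, and ∫Ψ*·(−ħ² Ψ'') dx = 9.7168, so ⟨p²⟩ = 9.7168 / 1.4101.
⟨p²⟩ = 6.8909.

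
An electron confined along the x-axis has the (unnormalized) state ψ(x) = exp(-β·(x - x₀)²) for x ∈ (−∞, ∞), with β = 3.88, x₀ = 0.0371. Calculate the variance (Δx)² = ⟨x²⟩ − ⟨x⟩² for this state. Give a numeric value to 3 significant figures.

0.0644

Compute ⟨x⟩ and ⟨x²⟩ separately, then (Δx)² = ⟨x²⟩ − ⟨x⟩².
Gaussian moments (u = x − x₀): ∫u^(2j)·e^(−2βu²) du = (2j−1)!!/(4β)^j · √(π/(2β)), odd powers integrate to 0; here √(π/(2β)) = 0.63627.
Normalization: ∫|ψ|² dx = 0.63627.
⟨x⟩ = 0.037100 and ⟨x²⟩ = 0.065809.
(Δx)² = 0.065809 − (0.037100)² = 0.064433.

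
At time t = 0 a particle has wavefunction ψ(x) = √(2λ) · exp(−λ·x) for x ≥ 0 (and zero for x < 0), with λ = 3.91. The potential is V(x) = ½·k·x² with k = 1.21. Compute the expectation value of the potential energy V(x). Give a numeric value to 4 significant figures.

0.01979

⟨V⟩ = ∫ V(x)·|ψ|² dx.
Every integrand reduces to terms xʲ·e^(−2λx) on [0, ∞); use ∫₀^∞ xʲ·e^(−2λx) dx = j!/(2λ)^(j+1).
⟨V⟩ = 0.019787.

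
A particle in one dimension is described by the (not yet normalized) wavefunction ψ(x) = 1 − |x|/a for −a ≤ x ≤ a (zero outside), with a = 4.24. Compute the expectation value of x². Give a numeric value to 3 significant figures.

1.80

⟨x²⟩ = ∫ x²·|ψ|² dx / ∫|ψ|² dx (integrals over the domain).
ψ is even, so ∫ over [−a, a] = 2∫₀ᵃ with ψ = 1 − x/a there: ∫₀ᵃ (1 − x/a)² dx = a/3, ∫₀ᵃ x²(1 − x/a)² dx = a³/30, ∫₀ᵃ x⁴(1 − x/a)² dx = a⁵/105.
State is unnormalized: ∫|ψ|² dx = 2.8267, and ∫ψ*·x²·ψ dx = 5.0817, so ⟨x²⟩ = 5.0817 / 2.8267.
⟨x²⟩ = 1.7978.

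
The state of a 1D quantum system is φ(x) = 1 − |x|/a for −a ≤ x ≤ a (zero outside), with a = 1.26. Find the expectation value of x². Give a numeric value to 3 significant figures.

0.159

⟨x²⟩ = ∫ x²·|φ|² dx / ∫|φ|² dx (integrals over the domain).
φ is even, so ∫ over [−a, a] = 2∫₀ᵃ with φ = 1 − x/a there: ∫₀ᵃ (1 − x/a)² dx = a/3, ∫₀ᵃ x²(1 − x/a)² dx = a³/30, ∫₀ᵃ x⁴(1 − x/a)² dx = a⁵/105.
State is unnormalized: ∫|φ|² dx = 0.84000, and ∫φ*·x²·φ dx = 0.13336, so ⟨x²⟩ = 0.13336 / 0.84000.
⟨x²⟩ = 0.15876.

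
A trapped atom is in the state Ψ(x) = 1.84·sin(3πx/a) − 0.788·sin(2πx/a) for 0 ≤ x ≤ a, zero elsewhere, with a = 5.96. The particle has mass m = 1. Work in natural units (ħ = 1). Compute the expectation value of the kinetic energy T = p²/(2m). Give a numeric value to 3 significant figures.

1.14

T = −(ħ²/2m) d²/dx², so ⟨T⟩ = −(ħ²/2m) ∫ Ψ*·Ψ'' dx / ∫|Ψ|² dx; with m = 1.
d²/dx² sin(jπx/a) = −(jπ/a)²·sin(jπx/a); on 0 ≤ x ≤ a, ∫sin²(jπx/a) dx = a/2 and ∫sin(jπx/a)·sin(lπx/a) dx = 0 for j ≠ l, so only diagonal terms survive in ∫|Ψ|² and ∫Ψ·Ψ″; ∫Ψ·Ψ′ dx = [Ψ²/2] between the walls = 0.
State is unnormalized: ∫|Ψ|² dx = 11.940, and ∫Ψ*·(−ħ²/2m · Ψ'') dx = 13.643, so ⟨T⟩ = 13.643 / 11.940.
⟨T⟩ = 1.1427.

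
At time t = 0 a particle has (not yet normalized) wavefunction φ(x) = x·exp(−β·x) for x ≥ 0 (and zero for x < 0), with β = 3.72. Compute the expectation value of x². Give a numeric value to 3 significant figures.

⟨x²⟩ = ∫ x²·|φ|² dx / ∫|φ|² dx (integrals over the domain).
Every integrand reduces to terms xʲ·e^(−2βx) on [0, ∞); use ∫₀^∞ xʲ·e^(−2βx) dx = j!/(2β)^(j+1).
State is unnormalized: ∫|φ|² dx = 0.0048564, and ∫φ*·x²·φ dx = 0.0010528, so ⟨x²⟩ = 0.0010528 / 0.0048564.
⟨x²⟩ = 0.21679.

0.217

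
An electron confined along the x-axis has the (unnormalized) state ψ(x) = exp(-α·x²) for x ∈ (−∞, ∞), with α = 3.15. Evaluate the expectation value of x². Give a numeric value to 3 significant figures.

0.0794

⟨x²⟩ = ∫ x²·|ψ|² dx / ∫|ψ|² dx (integrals over the domain).
Gaussian moments: ∫x^(2j)·e^(−2αx²) dx = (2j−1)!!/(4α)^j · √(π/(2α)), odd powers integrate to 0; here √(π/(2α)) = 0.70616.
State is unnormalized: ∫|ψ|² dx = 0.70616, and ∫ψ*·x²·ψ dx = 0.056045, so ⟨x²⟩ = 0.056045 / 0.70616.
⟨x²⟩ = 0.079365.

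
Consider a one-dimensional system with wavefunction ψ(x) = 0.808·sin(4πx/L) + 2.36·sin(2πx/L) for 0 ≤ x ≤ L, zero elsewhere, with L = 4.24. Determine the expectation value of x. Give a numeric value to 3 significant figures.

2.12

⟨x⟩ = ∫ x·|ψ|² dx / ∫|ψ|² dx (integrals over the domain).
On 0 ≤ x ≤ L (j ≠ l): ∫sin²(jπx/L) dx = L/2, ∫sin(jπx/L)·sin(lπx/L) dx = 0; diagonal moments ∫x·sin²(jπx/L) dx = L²/4, ∫x²·sin²(jπx/L) dx = L³·(1/6 − 1/(4j²π²)); cross terms ∫x·sin(jπx/L)·sin(lπx/L) dx = 0 for j + l even and −4jlL²/(π²(j² − l²)²) for j + l odd, ∫x²·sin(jπx/L)·sin(lπx/L) dx = (−1)^(j+l)·4jlL³/(π²(j² − l²)²); higher powers the same way via product-to-sum and parts.
State is unnormalized: ∫|ψ|² dx = 13.192, and ∫ψ*·x·ψ dx = 27.966, so ⟨x⟩ = 27.966 / 13.192.
⟨x⟩ = 2.1200.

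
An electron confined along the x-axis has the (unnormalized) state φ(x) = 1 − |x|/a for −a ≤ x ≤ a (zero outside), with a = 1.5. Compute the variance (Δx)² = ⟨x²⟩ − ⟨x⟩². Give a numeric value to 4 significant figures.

Compute ⟨x⟩ and ⟨x²⟩ separately, then (Δx)² = ⟨x²⟩ − ⟨x⟩².
φ is even, so ∫ over [−a, a] = 2∫₀ᵃ with φ = 1 − x/a there: ∫₀ᵃ (1 − x/a)² dx = a/3, ∫₀ᵃ x²(1 − x/a)² dx = a³/30, ∫₀ᵃ x⁴(1 − x/a)² dx = a⁵/105.
Normalization: ∫|φ|² dx = 1.0000.
⟨x⟩ = 0.0000 and ⟨x²⟩ = 0.22500.
(Δx)² = 0.22500 − (0.0000)² = 0.22500.

0.2250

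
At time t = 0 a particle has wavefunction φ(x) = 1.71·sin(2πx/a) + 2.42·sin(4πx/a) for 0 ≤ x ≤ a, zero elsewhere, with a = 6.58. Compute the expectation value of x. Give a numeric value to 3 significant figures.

3.29

⟨x⟩ = ∫ x·|φ|² dx / ∫|φ|² dx (integrals over the domain).
On 0 ≤ x ≤ a (j ≠ l): ∫sin²(jπx/a) dx = a/2, ∫sin(jπx/a)·sin(lπx/a) dx = 0; diagonal moments ∫x·sin²(jπx/a) dx = a²/4, ∫x²·sin²(jπx/a) dx = a³·(1/6 − 1/(4j²π²)); cross terms ∫x·sin(jπx/a)·sin(lπx/a) dx = 0 for j + l even and −4jla²/(π²(j² − l²)²) for j + l odd, ∫x²·sin(jπx/a)·sin(lπx/a) dx = (−1)^(j+l)·4jla³/(π²(j² − l²)²); higher powers the same way via product-to-sum and parts.
State is unnormalized: ∫|φ|² dx = 28.888, and ∫φ*·x·φ dx = 95.041, so ⟨x⟩ = 95.041 / 28.888.
⟨x⟩ = 3.2900.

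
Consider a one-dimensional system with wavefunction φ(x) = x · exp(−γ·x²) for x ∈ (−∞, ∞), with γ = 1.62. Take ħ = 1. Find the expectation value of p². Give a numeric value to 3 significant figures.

4.86

p² φ = −ħ² d²φ/dx²; ⟨p²⟩ = −ħ² ∫ φ*·φ'' dx / ∫|φ|² dx.
Expand each integrand as polynomial × e^(−2γx²) and use ∫x^(2j)·e^(−2γx²) dx = (2j−1)!!/(4γ)^j · √(π/(2γ)), odd powers → 0; here √(π/(2γ)) = 0.98470. Differentiate with the product rule, d/dx e^(−γx²) = −2γx·e^(−γx²).
State is unnormalized: ∫|φ|² dx = 0.15196, and ∫φ*·(−ħ² φ'') dx = 0.73852, so ⟨p²⟩ = 0.73852 / 0.15196.
⟨p²⟩ = 4.8600.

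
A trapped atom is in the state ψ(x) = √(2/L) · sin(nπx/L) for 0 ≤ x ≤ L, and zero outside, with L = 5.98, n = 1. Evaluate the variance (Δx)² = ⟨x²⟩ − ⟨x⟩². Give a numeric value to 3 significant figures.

Compute ⟨x⟩ and ⟨x²⟩ separately, then (Δx)² = ⟨x²⟩ − ⟨x⟩².
With sin²θ = (1 − cos2θ)/2 on 0 ≤ x ≤ L: ∫sin²(nπx/L) dx = L/2, ∫x·sin²(nπx/L) dx = L²/4, ∫x²·sin²(nπx/L) dx = L³·(1/6 − 1/(4n²π²)); higher powers xᵏ the same way, integrating xᵏ·cos(2nπx/L) by parts.
⟨x⟩ = 2.9900 and ⟨x²⟩ = 10.108.
(Δx)² = 10.108 − (2.9900)² = 1.1684.

1.17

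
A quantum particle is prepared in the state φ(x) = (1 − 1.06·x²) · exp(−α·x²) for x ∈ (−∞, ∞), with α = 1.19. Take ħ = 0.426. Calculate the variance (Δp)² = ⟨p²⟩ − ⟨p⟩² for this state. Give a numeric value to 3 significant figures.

Compute ⟨p⟩ and ⟨p²⟩ separately; (Δp)² = ⟨p²⟩ − ⟨p⟩².
Expand each integrand as polynomial × e^(−2αx²) and use ∫x^(2j)·e^(−2αx²) dx = (2j−1)!!/(4α)^j · √(π/(2α)), odd powers → 0; here √(π/(2α)) = 1.1489. Differentiate with the product rule, d/dx e^(−αx²) = −2αx·e^(−αx²).
Normalization: ∫|φ|² dx = 0.80814.
⟨p⟩ = 0.0000 and ⟨p²⟩ = 0.55034.
(Δp)² = 0.55034 − (0.0000)² = 0.55034.

0.550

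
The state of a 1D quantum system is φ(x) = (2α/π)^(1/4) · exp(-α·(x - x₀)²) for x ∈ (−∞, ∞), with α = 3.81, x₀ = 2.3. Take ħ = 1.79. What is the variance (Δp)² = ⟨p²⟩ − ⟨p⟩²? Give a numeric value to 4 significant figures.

12.21

Compute ⟨p⟩ and ⟨p²⟩ separately; (Δp)² = ⟨p²⟩ − ⟨p⟩².
Gaussian moments (u = x − x₀): ∫u^(2j)·e^(−2αu²) du = (2j−1)!!/(4α)^j · √(π/(2α)), odd powers integrate to 0; here √(π/(2α)) = 0.64209. Derivatives: d/dx e^(−αu²) = −2αu·e^(−αu²), d²/dx² e^(−αu²) = (4α²u² − 2α)·e^(−αu²).
⟨p⟩ = 0.0000 and ⟨p²⟩ = 12.208.
(Δp)² = 12.208 − (0.0000)² = 12.208.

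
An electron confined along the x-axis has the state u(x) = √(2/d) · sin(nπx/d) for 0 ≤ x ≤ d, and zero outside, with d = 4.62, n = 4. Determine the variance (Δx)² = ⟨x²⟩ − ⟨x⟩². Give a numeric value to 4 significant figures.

Compute ⟨x⟩ and ⟨x²⟩ separately, then (Δx)² = ⟨x²⟩ − ⟨x⟩².
With sin²θ = (1 − cos2θ)/2 on 0 ≤ x ≤ d: ∫sin²(nπx/d) dx = d/2, ∫x·sin²(nπx/d) dx = d²/4, ∫x²·sin²(nπx/d) dx = d³·(1/6 − 1/(4n²π²)); higher powers xᵏ the same way, integrating xᵏ·cos(2nπx/d) by parts.
⟨x⟩ = 2.3100 and ⟨x²⟩ = 7.0472.
(Δx)² = 7.0472 − (2.3100)² = 1.7111.

1.711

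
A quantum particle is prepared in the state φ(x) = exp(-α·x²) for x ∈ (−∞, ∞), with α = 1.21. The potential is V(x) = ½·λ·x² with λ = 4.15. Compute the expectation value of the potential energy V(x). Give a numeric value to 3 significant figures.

0.429

⟨V⟩ = ∫ V(x)·|φ|² dx / ∫|φ|² dx.
Gaussian moments: ∫x^(2j)·e^(−2αx²) dx = (2j−1)!!/(4α)^j · √(π/(2α)), odd powers integrate to 0; here √(π/(2α)) = 1.1394.
State is unnormalized: ∫|φ|² dx = 1.1394, and ∫φ*·V(x)·φ dx = 0.48847, so ⟨V⟩ = 0.48847 / 1.1394.
⟨V⟩ = 0.42872.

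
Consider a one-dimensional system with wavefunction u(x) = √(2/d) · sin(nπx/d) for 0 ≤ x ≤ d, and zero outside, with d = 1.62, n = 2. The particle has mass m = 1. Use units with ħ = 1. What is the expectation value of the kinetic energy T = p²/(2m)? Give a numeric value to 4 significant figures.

T = −(ħ²/2m) d²/dx², so ⟨T⟩ = −(ħ²/2m) ∫ u*·u'' dx; with m = 1.
d/dx sin(nπx/d) = (nπ/d)·cos(nπx/d) and d²/dx² sin(nπx/d) = −(nπ/d)²·sin(nπx/d); on 0 ≤ x ≤ d, ∫sin²(nπx/d) dx = d/2 and ∫sin(nπx/d)·cos(nπx/d) dx = 0.
⟨T⟩ = 7.5214.

7.521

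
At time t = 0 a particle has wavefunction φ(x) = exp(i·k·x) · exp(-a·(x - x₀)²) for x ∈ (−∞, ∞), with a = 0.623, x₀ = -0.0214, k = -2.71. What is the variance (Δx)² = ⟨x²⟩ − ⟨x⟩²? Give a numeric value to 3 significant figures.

0.401

Compute ⟨x⟩ and ⟨x²⟩ separately, then (Δx)² = ⟨x²⟩ − ⟨x⟩².
Gaussian moments (u = x − x₀): ∫u^(2j)·e^(−2au²) du = (2j−1)!!/(4a)^j · √(π/(2a)), odd powers integrate to 0; here √(π/(2a)) = 1.5879.
Normalization: ∫|φ|² dx = 1.5879.
⟨x⟩ = -0.021400 and ⟨x²⟩ = 0.40174.
(Δx)² = 0.40174 − (-0.021400)² = 0.40128.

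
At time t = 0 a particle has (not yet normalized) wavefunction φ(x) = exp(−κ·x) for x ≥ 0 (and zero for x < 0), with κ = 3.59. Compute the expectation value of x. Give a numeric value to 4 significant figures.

0.1393

⟨x⟩ = ∫ x·|φ|² dx / ∫|φ|² dx (integrals over the domain).
Every integrand reduces to terms xʲ·e^(−2κx) on [0, ∞); use ∫₀^∞ xʲ·e^(−2κx) dx = j!/(2κ)^(j+1).
State is unnormalized: ∫|φ|² dx = 0.13928, and ∫φ*·x·φ dx = 0.019398, so ⟨x⟩ = 0.019398 / 0.13928.
⟨x⟩ = 0.13928.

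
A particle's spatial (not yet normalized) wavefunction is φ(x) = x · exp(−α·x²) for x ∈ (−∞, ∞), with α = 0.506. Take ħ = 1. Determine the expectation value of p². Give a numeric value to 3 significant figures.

1.52

p² φ = −ħ² d²φ/dx²; ⟨p²⟩ = −ħ² ∫ φ*·φ'' dx / ∫|φ|² dx.
Expand each integrand as polynomial × e^(−2αx²) and use ∫x^(2j)·e^(−2αx²) dx = (2j−1)!!/(4α)^j · √(π/(2α)), odd powers → 0; here √(π/(2α)) = 1.7619. Differentiate with the product rule, d/dx e^(−αx²) = −2αx·e^(−αx²).
State is unnormalized: ∫|φ|² dx = 0.87051, and ∫φ*·(−ħ² φ'') dx = 1.3214, so ⟨p²⟩ = 1.3214 / 0.87051.
⟨p²⟩ = 1.5180.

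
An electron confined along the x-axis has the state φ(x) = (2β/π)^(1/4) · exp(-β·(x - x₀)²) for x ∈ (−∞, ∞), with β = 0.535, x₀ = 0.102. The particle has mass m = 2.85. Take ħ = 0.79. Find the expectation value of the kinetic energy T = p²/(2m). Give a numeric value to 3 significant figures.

T = −(ħ²/2m) d²/dx², so ⟨T⟩ = −(ħ²/2m) ∫ φ*·φ'' dx; with m = 2.85.
Gaussian moments (u = x − x₀): ∫u^(2j)·e^(−2βu²) du = (2j−1)!!/(4β)^j · √(π/(2β)), odd powers integrate to 0; here √(π/(2β)) = 1.7135. Derivatives: d/dx e^(−βu²) = −2βu·e^(−βu²), d²/dx² e^(−βu²) = (4β²u² − 2β)·e^(−βu²).
⟨T⟩ = 0.058578.

0.0586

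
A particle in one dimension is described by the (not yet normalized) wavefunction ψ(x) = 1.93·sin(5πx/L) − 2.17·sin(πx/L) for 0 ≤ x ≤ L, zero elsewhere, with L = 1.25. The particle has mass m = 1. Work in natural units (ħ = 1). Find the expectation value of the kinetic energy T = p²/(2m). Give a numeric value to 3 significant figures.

T = −(ħ²/2m) d²/dx², so ⟨T⟩ = −(ħ²/2m) ∫ ψ*·ψ'' dx / ∫|ψ|² dx; with m = 1.
d²/dx² sin(jπx/L) = −(jπ/L)²·sin(jπx/L); on 0 ≤ x ≤ L, ∫sin²(jπx/L) dx = L/2 and ∫sin(jπx/L)·sin(lπx/L) dx = 0 for j ≠ l, so only diagonal terms survive in ∫|ψ|² and ∫ψ·ψ″; ∫ψ·ψ′ dx = [ψ²/2] between the walls = 0.
State is unnormalized: ∫|ψ|² dx = 5.2711, and ∫ψ*·(−ħ²/2m · ψ'') dx = 193.11, so ⟨T⟩ = 193.11 / 5.2711.
⟨T⟩ = 36.636.

36.6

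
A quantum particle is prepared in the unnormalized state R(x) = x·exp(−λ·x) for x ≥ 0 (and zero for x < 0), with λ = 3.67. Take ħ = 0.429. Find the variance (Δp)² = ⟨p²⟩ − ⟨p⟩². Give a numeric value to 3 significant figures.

Compute ⟨p⟩ and ⟨p²⟩ separately; (Δp)² = ⟨p²⟩ − ⟨p⟩².
Differentiate x·exp(−λ·x) with the product rule; every integrand then reduces to terms xʲ·e^(−2λx) on [0, ∞), with ∫₀^∞ xʲ·e^(−2λx) dx = j!/(2λ)^(j+1).
Normalization: ∫|R|² dx = 0.0050576.
⟨p⟩ = 0.0000 and ⟨p²⟩ = 2.4788.
(Δp)² = 2.4788 − (0.0000)² = 2.4788.

2.48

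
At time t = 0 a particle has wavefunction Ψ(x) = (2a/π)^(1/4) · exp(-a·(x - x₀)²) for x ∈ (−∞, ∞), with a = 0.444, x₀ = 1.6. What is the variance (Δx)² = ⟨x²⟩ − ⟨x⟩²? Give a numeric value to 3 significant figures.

Compute ⟨x⟩ and ⟨x²⟩ separately, then (Δx)² = ⟨x²⟩ − ⟨x⟩².
Gaussian moments (u = x − x₀): ∫u^(2j)·e^(−2au²) du = (2j−1)!!/(4a)^j · √(π/(2a)), odd powers integrate to 0; here √(π/(2a)) = 1.8809.
⟨x⟩ = 1.6000 and ⟨x²⟩ = 3.1231.
(Δx)² = 3.1231 − (1.6000)² = 0.56306.

0.563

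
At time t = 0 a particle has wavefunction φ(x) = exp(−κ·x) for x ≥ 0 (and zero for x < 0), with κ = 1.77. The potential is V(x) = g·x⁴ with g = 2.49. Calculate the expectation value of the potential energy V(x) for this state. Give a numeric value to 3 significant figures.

⟨V⟩ = ∫ V(x)·|φ|² dx / ∫|φ|² dx.
Every integrand reduces to terms xʲ·e^(−2κx) on [0, ∞); use ∫₀^∞ xʲ·e^(−2κx) dx = j!/(2κ)^(j+1).
State is unnormalized: ∫|φ|² dx = 0.28249, and ∫φ*·V(x)·φ dx = 0.10750, so ⟨V⟩ = 0.10750 / 0.28249.
⟨V⟩ = 0.38054.

0.381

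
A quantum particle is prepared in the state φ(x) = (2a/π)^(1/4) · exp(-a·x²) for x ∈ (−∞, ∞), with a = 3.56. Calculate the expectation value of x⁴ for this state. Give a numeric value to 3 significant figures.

0.0148

⟨x⁴⟩ = ∫ x⁴·|φ|² dx (integrals over the domain).
Gaussian moments: ∫x^(2j)·e^(−2ax²) dx = (2j−1)!!/(4a)^j · √(π/(2a)), odd powers integrate to 0; here √(π/(2a)) = 0.66426.
⟨x⁴⟩ = 0.014795.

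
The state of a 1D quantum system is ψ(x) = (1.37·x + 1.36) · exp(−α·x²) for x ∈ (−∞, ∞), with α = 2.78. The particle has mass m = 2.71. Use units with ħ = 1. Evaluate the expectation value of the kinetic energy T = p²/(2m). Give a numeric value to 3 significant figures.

0.599

T = −(ħ²/2m) d²/dx², so ⟨T⟩ = −(ħ²/2m) ∫ ψ*·ψ'' dx / ∫|ψ|² dx; with m = 2.71.
Expand each integrand as polynomial × e^(−2αx²) and use ∫x^(2j)·e^(−2αx²) dx = (2j−1)!!/(4α)^j · √(π/(2α)), odd powers → 0; here √(π/(2α)) = 0.75169. Differentiate with the product rule, d/dx e^(−αx²) = −2αx·e^(−αx²).
State is unnormalized: ∫|ψ|² dx = 1.5172, and ∫ψ*·(−ħ²/2m · ψ'') dx = 0.90834, so ⟨T⟩ = 0.90834 / 1.5172.
⟨T⟩ = 0.59870.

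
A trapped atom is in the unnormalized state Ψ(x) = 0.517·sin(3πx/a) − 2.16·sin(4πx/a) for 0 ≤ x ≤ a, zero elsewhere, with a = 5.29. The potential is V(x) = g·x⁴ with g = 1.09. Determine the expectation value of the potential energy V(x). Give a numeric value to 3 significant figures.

⟨V⟩ = ∫ V(x)·|Ψ|² dx / ∫|Ψ|² dx.
On 0 ≤ x ≤ a (j ≠ l): ∫sin²(jπx/a) dx = a/2, ∫sin(jπx/a)·sin(lπx/a) dx = 0; diagonal moments ∫x·sin²(jπx/a) dx = a²/4, ∫x²·sin²(jπx/a) dx = a³·(1/6 − 1/(4j²π²)); cross terms ∫x·sin(jπx/a)·sin(lπx/a) dx = 0 for j + l even and −4jla²/(π²(j² − l²)²) for j + l odd, ∫x²·sin(jπx/a)·sin(lπx/a) dx = (−1)^(j+l)·4jla³/(π²(j² − l²)²); higher powers the same way via product-to-sum and parts.
State is unnormalized: ∫|Ψ|² dx = 13.047, and ∫Ψ*·V(x)·Ψ dx = 2914.8, so ⟨V⟩ = 2914.8 / 13.047.
⟨V⟩ = 223.40.

223.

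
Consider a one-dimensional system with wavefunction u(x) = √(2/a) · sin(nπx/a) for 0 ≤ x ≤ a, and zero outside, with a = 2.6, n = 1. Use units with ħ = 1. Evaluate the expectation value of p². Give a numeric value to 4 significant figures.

p² u = −ħ² d²u/dx²; ⟨p²⟩ = −ħ² ∫ u*·u'' dx.
d/dx sin(nπx/a) = (nπ/a)·cos(nπx/a) and d²/dx² sin(nπx/a) = −(nπ/a)²·sin(nπx/a); on 0 ≤ x ≤ a, ∫sin²(nπx/a) dx = a/2 and ∫sin(nπx/a)·cos(nπx/a) dx = 0.
⟨p²⟩ = 1.4600.

1.460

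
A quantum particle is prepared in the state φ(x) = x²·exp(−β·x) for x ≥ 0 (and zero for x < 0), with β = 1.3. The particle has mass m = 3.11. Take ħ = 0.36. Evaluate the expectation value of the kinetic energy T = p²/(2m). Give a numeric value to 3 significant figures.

T = −(ħ²/2m) d²/dx², so ⟨T⟩ = −(ħ²/2m) ∫ φ*·φ'' dx / ∫|φ|² dx; with m = 3.11.
Differentiate x²·exp(−β·x) with the product rule; every integrand then reduces to terms xʲ·e^(−2βx) on [0, ∞), with ∫₀^∞ xʲ·e^(−2βx) dx = j!/(2β)^(j+1).
State is unnormalized: ∫|φ|² dx = 0.20200, and ∫φ*·(−ħ²/2m · φ'') dx = 0.0023710, so ⟨T⟩ = 0.0023710 / 0.20200.
⟨T⟩ = 0.011738.

0.0117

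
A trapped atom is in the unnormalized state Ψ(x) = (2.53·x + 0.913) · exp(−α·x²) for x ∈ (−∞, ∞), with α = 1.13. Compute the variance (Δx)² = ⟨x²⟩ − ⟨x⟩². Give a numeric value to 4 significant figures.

Compute ⟨x⟩ and ⟨x²⟩ separately, then (Δx)² = ⟨x²⟩ − ⟨x⟩².
Expand each integrand as polynomial × e^(−2αx²) and use ∫x^(2j)·e^(−2αx²) dx = (2j−1)!!/(4α)^j · √(π/(2α)), odd powers → 0; here √(π/(2α)) = 1.1790.
Normalization: ∫|Ψ|² dx = 2.6524.
⟨x⟩ = 0.45432 and ⟨x²⟩ = 0.49977.
(Δx)² = 0.49977 − (0.45432)² = 0.29336.

0.2934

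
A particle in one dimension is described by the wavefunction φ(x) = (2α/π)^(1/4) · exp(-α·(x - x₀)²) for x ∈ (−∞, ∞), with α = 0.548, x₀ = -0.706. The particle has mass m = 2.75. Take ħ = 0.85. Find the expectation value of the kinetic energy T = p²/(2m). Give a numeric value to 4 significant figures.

0.07199

T = −(ħ²/2m) d²/dx², so ⟨T⟩ = −(ħ²/2m) ∫ φ*·φ'' dx; with m = 2.75.
Gaussian moments (u = x − x₀): ∫u^(2j)·e^(−2αu²) du = (2j−1)!!/(4α)^j · √(π/(2α)), odd powers integrate to 0; here √(π/(2α)) = 1.6930. Derivatives: d/dx e^(−αu²) = −2αu·e^(−αu²), d²/dx² e^(−αu²) = (4α²u² − 2α)·e^(−αu²).
⟨T⟩ = 0.071987.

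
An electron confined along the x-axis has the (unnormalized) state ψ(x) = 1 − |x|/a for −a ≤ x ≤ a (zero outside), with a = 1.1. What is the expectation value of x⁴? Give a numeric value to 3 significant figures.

0.0418

⟨x⁴⟩ = ∫ x⁴·|ψ|² dx / ∫|ψ|² dx (integrals over the domain).
ψ is even, so ∫ over [−a, a] = 2∫₀ᵃ with ψ = 1 − x/a there: ∫₀ᵃ (1 − x/a)² dx = a/3, ∫₀ᵃ x²(1 − x/a)² dx = a³/30, ∫₀ᵃ x⁴(1 − x/a)² dx = a⁵/105.
State is unnormalized: ∫|ψ|² dx = 0.73333, and ∫ψ*·x⁴·ψ dx = 0.030676, so ⟨x⁴⟩ = 0.030676 / 0.73333.
⟨x⁴⟩ = 0.041831.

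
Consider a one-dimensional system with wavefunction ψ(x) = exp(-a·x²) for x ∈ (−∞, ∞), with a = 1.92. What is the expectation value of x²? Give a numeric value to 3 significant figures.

⟨x²⟩ = ∫ x²·|ψ|² dx / ∫|ψ|² dx (integrals over the domain).
Gaussian moments: ∫x^(2j)·e^(−2ax²) dx = (2j−1)!!/(4a)^j · √(π/(2a)), odd powers integrate to 0; here √(π/(2a)) = 0.90450.
State is unnormalized: ∫|ψ|² dx = 0.90450, and ∫ψ*·x²·ψ dx = 0.11777, so ⟨x²⟩ = 0.11777 / 0.90450.
⟨x²⟩ = 0.13021.

0.130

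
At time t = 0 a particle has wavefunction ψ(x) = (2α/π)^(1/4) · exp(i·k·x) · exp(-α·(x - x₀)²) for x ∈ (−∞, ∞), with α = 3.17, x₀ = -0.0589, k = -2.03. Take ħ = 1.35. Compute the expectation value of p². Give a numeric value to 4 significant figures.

p² ψ = −ħ² d²ψ/dx²; ⟨p²⟩ = −ħ² ∫ ψ*·ψ'' dx.
Gaussian moments (u = x − x₀): ∫u^(2j)·e^(−2αu²) du = (2j−1)!!/(4α)^j · √(π/(2α)), odd powers integrate to 0; here √(π/(2α)) = 0.70393. Derivatives: ψ′ = (ik − 2αu)·ψ, ψ″ = ((ik − 2αu)² − 2α)·ψ; the odd-in-u pieces drop out.
⟨p²⟩ = 13.288.

13.29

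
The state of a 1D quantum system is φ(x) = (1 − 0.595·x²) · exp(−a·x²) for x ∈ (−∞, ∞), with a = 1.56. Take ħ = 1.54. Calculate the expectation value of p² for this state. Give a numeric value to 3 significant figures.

p² φ = −ħ² d²φ/dx²; ⟨p²⟩ = −ħ² ∫ φ*·φ'' dx / ∫|φ|² dx.
Expand each integrand as polynomial × e^(−2ax²) and use ∫x^(2j)·e^(−2ax²) dx = (2j−1)!!/(4a)^j · √(π/(2a)), odd powers → 0; here √(π/(2a)) = 1.0035. Differentiate with the product rule, d/dx e^(−ax²) = −2ax·e^(−ax²).
State is unnormalized: ∫|φ|² dx = 0.83946, and ∫φ*·(−ħ² φ'') dx = 4.6567, so ⟨p²⟩ = 4.6567 / 0.83946.
⟨p²⟩ = 5.5473.

5.55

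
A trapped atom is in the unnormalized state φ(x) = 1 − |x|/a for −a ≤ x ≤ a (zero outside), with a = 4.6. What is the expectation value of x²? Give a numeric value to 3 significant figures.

2.12

⟨x²⟩ = ∫ x²·|φ|² dx / ∫|φ|² dx (integrals over the domain).
φ is even, so ∫ over [−a, a] = 2∫₀ᵃ with φ = 1 − x/a there: ∫₀ᵃ (1 − x/a)² dx = a/3, ∫₀ᵃ x²(1 − x/a)² dx = a³/30, ∫₀ᵃ x⁴(1 − x/a)² dx = a⁵/105.
State is unnormalized: ∫|φ|² dx = 3.0667, and ∫φ*·x²·φ dx = 6.4891, so ⟨x²⟩ = 6.4891 / 3.0667.
⟨x²⟩ = 2.1160.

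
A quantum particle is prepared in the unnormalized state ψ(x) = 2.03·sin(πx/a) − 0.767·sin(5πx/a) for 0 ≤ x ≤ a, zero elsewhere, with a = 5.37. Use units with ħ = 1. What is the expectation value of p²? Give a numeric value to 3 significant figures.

1.37

p² ψ = −ħ² d²ψ/dx²; ⟨p²⟩ = −ħ² ∫ ψ*·ψ'' dx / ∫|ψ|² dx.
d²/dx² sin(jπx/a) = −(jπ/a)²·sin(jπx/a); on 0 ≤ x ≤ a, ∫sin²(jπx/a) dx = a/2 and ∫sin(jπx/a)·sin(lπx/a) dx = 0 for j ≠ l, so only diagonal terms survive in ∫|ψ|² and ∫ψ·ψ″; ∫ψ·ψ′ dx = [ψ²/2] between the walls = 0.
State is unnormalized: ∫|ψ|² dx = 12.644, and ∫ψ*·(−ħ² ψ'') dx = 17.302, so ⟨p²⟩ = 17.302 / 12.644.
⟨p²⟩ = 1.3684.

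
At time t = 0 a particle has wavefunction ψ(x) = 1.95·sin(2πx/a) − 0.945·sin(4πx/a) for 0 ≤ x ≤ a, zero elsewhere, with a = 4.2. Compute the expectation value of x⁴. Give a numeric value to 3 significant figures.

37.4

⟨x⁴⟩ = ∫ x⁴·|ψ|² dx / ∫|ψ|² dx (integrals over the domain).
On 0 ≤ x ≤ a (j ≠ l): ∫sin²(jπx/a) dx = a/2, ∫sin(jπx/a)·sin(lπx/a) dx = 0; diagonal moments ∫x·sin²(jπx/a) dx = a²/4, ∫x²·sin²(jπx/a) dx = a³·(1/6 − 1/(4j²π²)); cross terms ∫x·sin(jπx/a)·sin(lπx/a) dx = 0 for j + l even and −4jla²/(π²(j² − l²)²) for j + l odd, ∫x²·sin(jπx/a)·sin(lπx/a) dx = (−1)^(j+l)·4jla³/(π²(j² − l²)²); higher powers the same way via product-to-sum and parts.
State is unnormalized: ∫|ψ|² dx = 9.8606, and ∫ψ*·x⁴·ψ dx = 369.18, so ⟨x⁴⟩ = 369.18 / 9.8606.
⟨x⁴⟩ = 37.440.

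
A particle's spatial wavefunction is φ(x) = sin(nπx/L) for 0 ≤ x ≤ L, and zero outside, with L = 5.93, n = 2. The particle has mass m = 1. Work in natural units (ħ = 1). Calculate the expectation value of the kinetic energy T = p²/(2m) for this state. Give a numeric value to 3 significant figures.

0.561

T = −(ħ²/2m) d²/dx², so ⟨T⟩ = −(ħ²/2m) ∫ φ*·φ'' dx / ∫|φ|² dx; with m = 1.
d/dx sin(nπx/L) = (nπ/L)·cos(nπx/L) and d²/dx² sin(nπx/L) = −(nπ/L)²·sin(nπx/L); on 0 ≤ x ≤ L, ∫sin²(nπx/L) dx = L/2 and ∫sin(nπx/L)·cos(nπx/L) dx = 0.
State is unnormalized: ∫|φ|² dx = 2.9650, and ∫φ*·(−ħ²/2m · φ'') dx = 1.6644, so ⟨T⟩ = 1.6644 / 2.9650.
⟨T⟩ = 0.56133.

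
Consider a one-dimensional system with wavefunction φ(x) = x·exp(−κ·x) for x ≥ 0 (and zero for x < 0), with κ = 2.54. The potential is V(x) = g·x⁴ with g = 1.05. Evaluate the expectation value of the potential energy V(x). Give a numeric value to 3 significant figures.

0.568

⟨V⟩ = ∫ V(x)·|φ|² dx / ∫|φ|² dx.
Every integrand reduces to terms xʲ·e^(−2κx) on [0, ∞); use ∫₀^∞ xʲ·e^(−2κx) dx = j!/(2κ)^(j+1).
State is unnormalized: ∫|φ|² dx = 0.015256, and ∫φ*·V(x)·φ dx = 0.0086592, so ⟨V⟩ = 0.0086592 / 0.015256.
⟨V⟩ = 0.56759.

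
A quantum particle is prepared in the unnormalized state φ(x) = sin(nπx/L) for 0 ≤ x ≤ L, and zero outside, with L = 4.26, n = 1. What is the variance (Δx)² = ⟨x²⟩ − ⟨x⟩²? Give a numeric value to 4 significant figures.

0.5929

Compute ⟨x⟩ and ⟨x²⟩ separately, then (Δx)² = ⟨x²⟩ − ⟨x⟩².
With sin²θ = (1 − cos2θ)/2 on 0 ≤ x ≤ L: ∫sin²(nπx/L) dx = L/2, ∫x·sin²(nπx/L) dx = L²/4, ∫x²·sin²(nπx/L) dx = L³·(1/6 − 1/(4n²π²)); higher powers xᵏ the same way, integrating xᵏ·cos(2nπx/L) by parts.
Normalization: ∫|φ|² dx = 2.1300.
⟨x⟩ = 2.1300 and ⟨x²⟩ = 5.1298.
(Δx)² = 5.1298 − (2.1300)² = 0.59293.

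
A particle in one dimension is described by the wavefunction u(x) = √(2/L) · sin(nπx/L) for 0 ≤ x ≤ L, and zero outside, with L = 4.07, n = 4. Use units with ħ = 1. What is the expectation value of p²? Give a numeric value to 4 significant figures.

9.533

p² u = −ħ² d²u/dx²; ⟨p²⟩ = −ħ² ∫ u*·u'' dx.
d/dx sin(nπx/L) = (nπ/L)·cos(nπx/L) and d²/dx² sin(nπx/L) = −(nπ/L)²·sin(nπx/L); on 0 ≤ x ≤ L, ∫sin²(nπx/L) dx = L/2 and ∫sin(nπx/L)·cos(nπx/L) dx = 0.
⟨p²⟩ = 9.5330.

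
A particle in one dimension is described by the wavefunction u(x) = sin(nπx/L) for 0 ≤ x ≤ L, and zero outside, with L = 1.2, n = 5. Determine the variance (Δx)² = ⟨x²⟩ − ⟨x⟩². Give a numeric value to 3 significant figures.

Compute ⟨x⟩ and ⟨x²⟩ separately, then (Δx)² = ⟨x²⟩ − ⟨x⟩².
With sin²θ = (1 − cos2θ)/2 on 0 ≤ x ≤ L: ∫sin²(nπx/L) dx = L/2, ∫x·sin²(nπx/L) dx = L²/4, ∫x²·sin²(nπx/L) dx = L³·(1/6 − 1/(4n²π²)); higher powers xᵏ the same way, integrating xᵏ·cos(2nπx/L) by parts.
Normalization: ∫|u|² dx = 0.60000.
⟨x⟩ = 0.60000 and ⟨x²⟩ = 0.47708.
(Δx)² = 0.47708 − (0.60000)² = 0.11708.

0.117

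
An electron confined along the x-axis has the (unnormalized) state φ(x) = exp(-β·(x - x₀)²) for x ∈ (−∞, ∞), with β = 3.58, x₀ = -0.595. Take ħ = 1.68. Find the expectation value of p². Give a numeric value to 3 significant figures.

10.1

p² φ = −ħ² d²φ/dx²; ⟨p²⟩ = −ħ² ∫ φ*·φ'' dx / ∫|φ|² dx.
Gaussian moments (u = x − x₀): ∫u^(2j)·e^(−2βu²) du = (2j−1)!!/(4β)^j · √(π/(2β)), odd powers integrate to 0; here √(π/(2β)) = 0.66240. Derivatives: d/dx e^(−βu²) = −2βu·e^(−βu²), d²/dx² e^(−βu²) = (4β²u² − 2β)·e^(−βu²).
State is unnormalized: ∫|φ|² dx = 0.66240, and ∫φ*·(−ħ² φ'') dx = 6.6930, so ⟨p²⟩ = 6.6930 / 0.66240.
⟨p²⟩ = 10.104.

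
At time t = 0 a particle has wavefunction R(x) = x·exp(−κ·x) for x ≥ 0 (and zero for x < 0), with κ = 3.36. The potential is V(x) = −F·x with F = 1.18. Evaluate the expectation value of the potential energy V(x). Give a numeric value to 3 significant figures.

⟨V⟩ = ∫ V(x)·|R|² dx / ∫|R|² dx.
Every integrand reduces to terms xʲ·e^(−2κx) on [0, ∞); use ∫₀^∞ xʲ·e^(−2κx) dx = j!/(2κ)^(j+1).
State is unnormalized: ∫|R|² dx = 0.0065906, and ∫R*·V(x)·R dx = -0.0034718, so ⟨V⟩ = -0.0034718 / 0.0065906.
⟨V⟩ = -0.52679.

-0.527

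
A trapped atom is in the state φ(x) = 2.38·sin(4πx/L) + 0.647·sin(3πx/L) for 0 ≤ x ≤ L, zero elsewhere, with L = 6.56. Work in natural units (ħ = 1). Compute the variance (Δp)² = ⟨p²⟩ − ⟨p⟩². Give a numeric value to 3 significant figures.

Compute ⟨p⟩ and ⟨p²⟩ separately; (Δp)² = ⟨p²⟩ − ⟨p⟩².
d²/dx² sin(jπx/L) = −(jπ/L)²·sin(jπx/L); on 0 ≤ x ≤ L, ∫sin²(jπx/L) dx = L/2 and ∫sin(jπx/L)·sin(lπx/L) dx = 0 for j ≠ l, so only diagonal terms survive in ∫|φ|² and ∫φ·φ″; ∫φ·φ′ dx = [φ²/2] between the walls = 0.
Normalization: ∫|φ|² dx = 19.952.
⟨p⟩ = 0.0000 and ⟨p²⟩ = 3.5591.
(Δp)² = 3.5591 − (0.0000)² = 3.5591.

3.56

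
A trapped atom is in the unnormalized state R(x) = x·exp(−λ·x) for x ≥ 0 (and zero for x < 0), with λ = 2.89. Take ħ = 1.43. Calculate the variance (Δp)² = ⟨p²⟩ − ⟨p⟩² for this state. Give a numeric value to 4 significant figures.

Compute ⟨p⟩ and ⟨p²⟩ separately; (Δp)² = ⟨p²⟩ − ⟨p⟩².
Differentiate x·exp(−λ·x) with the product rule; every integrand then reduces to terms xʲ·e^(−2λx) on [0, ∞), with ∫₀^∞ xʲ·e^(−2λx) dx = j!/(2λ)^(j+1).
Normalization: ∫|R|² dx = 0.010357.
⟨p⟩ = 0.0000 and ⟨p²⟩ = 17.079.
(Δp)² = 17.079 − (0.0000)² = 17.079.

17.08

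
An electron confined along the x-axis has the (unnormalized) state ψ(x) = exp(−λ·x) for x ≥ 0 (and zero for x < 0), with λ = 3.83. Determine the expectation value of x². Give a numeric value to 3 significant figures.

⟨x²⟩ = ∫ x²·|ψ|² dx / ∫|ψ|² dx (integrals over the domain).
Every integrand reduces to terms xʲ·e^(−2λx) on [0, ∞); use ∫₀^∞ xʲ·e^(−2λx) dx = j!/(2λ)^(j+1).
State is unnormalized: ∫|ψ|² dx = 0.13055, and ∫ψ*·x²·ψ dx = 0.0044498, so ⟨x²⟩ = 0.0044498 / 0.13055.
⟨x²⟩ = 0.034086.

0.0341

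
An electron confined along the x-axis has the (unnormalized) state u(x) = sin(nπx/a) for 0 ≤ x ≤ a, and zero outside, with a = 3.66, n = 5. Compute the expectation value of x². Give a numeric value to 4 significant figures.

4.438

⟨x²⟩ = ∫ x²·|u|² dx / ∫|u|² dx (integrals over the domain).
With sin²θ = (1 − cos2θ)/2 on 0 ≤ x ≤ a: ∫sin²(nπx/a) dx = a/2, ∫x·sin²(nπx/a) dx = a²/4, ∫x²·sin²(nπx/a) dx = a³·(1/6 − 1/(4n²π²)); higher powers xᵏ the same way, integrating xᵏ·cos(2nπx/a) by parts.
State is unnormalized: ∫|u|² dx = 1.8300, and ∫u*·x²·u dx = 8.1216, so ⟨x²⟩ = 8.1216 / 1.8300.
⟨x²⟩ = 4.4381.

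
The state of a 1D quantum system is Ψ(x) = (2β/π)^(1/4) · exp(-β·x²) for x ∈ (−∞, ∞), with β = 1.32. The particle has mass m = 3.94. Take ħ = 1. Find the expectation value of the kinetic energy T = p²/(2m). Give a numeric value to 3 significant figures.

0.168

T = −(ħ²/2m) d²/dx², so ⟨T⟩ = −(ħ²/2m) ∫ Ψ*·Ψ'' dx; with m = 3.94.
Gaussian moments: ∫x^(2j)·e^(−2βx²) dx = (2j−1)!!/(4β)^j · √(π/(2β)), odd powers integrate to 0; here √(π/(2β)) = 1.0909. Derivatives: d/dx e^(−βx²) = −2βx·e^(−βx²), d²/dx² e^(−βx²) = (4β²x² − 2β)·e^(−βx²).
⟨T⟩ = 0.16751.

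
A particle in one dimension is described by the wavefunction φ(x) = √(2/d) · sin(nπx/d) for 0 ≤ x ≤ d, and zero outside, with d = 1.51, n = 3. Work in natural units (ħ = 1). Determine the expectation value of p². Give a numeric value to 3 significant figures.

39.0

p² φ = −ħ² d²φ/dx²; ⟨p²⟩ = −ħ² ∫ φ*·φ'' dx.
d/dx sin(nπx/d) = (nπ/d)·cos(nπx/d) and d²/dx² sin(nπx/d) = −(nπ/d)²·sin(nπx/d); on 0 ≤ x ≤ d, ∫sin²(nπx/d) dx = d/2 and ∫sin(nπx/d)·cos(nπx/d) dx = 0.
⟨p²⟩ = 38.957.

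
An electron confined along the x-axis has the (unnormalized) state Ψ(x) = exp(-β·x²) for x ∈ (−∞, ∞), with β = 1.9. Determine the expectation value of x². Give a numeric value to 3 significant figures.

⟨x²⟩ = ∫ x²·|Ψ|² dx / ∫|Ψ|² dx (integrals over the domain).
Gaussian moments: ∫x^(2j)·e^(−2βx²) dx = (2j−1)!!/(4β)^j · √(π/(2β)), odd powers integrate to 0; here √(π/(2β)) = 0.90925.
State is unnormalized: ∫|Ψ|² dx = 0.90925, and ∫Ψ*·x²·Ψ dx = 0.11964, so ⟨x²⟩ = 0.11964 / 0.90925.
⟨x²⟩ = 0.13158.

0.132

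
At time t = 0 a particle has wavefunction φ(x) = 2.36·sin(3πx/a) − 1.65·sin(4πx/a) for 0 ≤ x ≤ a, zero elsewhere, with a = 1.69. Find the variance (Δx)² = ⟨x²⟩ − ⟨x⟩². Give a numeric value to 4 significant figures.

0.1250

Compute ⟨x⟩ and ⟨x²⟩ separately, then (Δx)² = ⟨x²⟩ − ⟨x⟩².
On 0 ≤ x ≤ a (j ≠ l): ∫sin²(jπx/a) dx = a/2, ∫sin(jπx/a)·sin(lπx/a) dx = 0; diagonal moments ∫x·sin²(jπx/a) dx = a²/4, ∫x²·sin²(jπx/a) dx = a³·(1/6 − 1/(4j²π²)); cross terms ∫x·sin(jπx/a)·sin(lπx/a) dx = 0 for j + l even and −4jla²/(π²(j² − l²)²) for j + l odd, ∫x²·sin(jπx/a)·sin(lπx/a) dx = (−1)^(j+l)·4jla³/(π²(j² − l²)²); higher powers the same way via product-to-sum and parts.
Normalization: ∫|φ|² dx = 7.0068.
⟨x⟩ = 1.1601 and ⟨x²⟩ = 1.4708.
(Δx)² = 1.4708 − (1.1601)² = 0.12496.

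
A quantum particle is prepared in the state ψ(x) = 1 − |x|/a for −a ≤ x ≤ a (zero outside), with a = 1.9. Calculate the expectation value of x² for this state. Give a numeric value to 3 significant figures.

0.361

⟨x²⟩ = ∫ x²·|ψ|² dx / ∫|ψ|² dx (integrals over the domain).
ψ is even, so ∫ over [−a, a] = 2∫₀ᵃ with ψ = 1 − x/a there: ∫₀ᵃ (1 − x/a)² dx = a/3, ∫₀ᵃ x²(1 − x/a)² dx = a³/30, ∫₀ᵃ x⁴(1 − x/a)² dx = a⁵/105.
State is unnormalized: ∫|ψ|² dx = 1.2667, and ∫ψ*·x²·ψ dx = 0.45727, so ⟨x²⟩ = 0.45727 / 1.2667.
⟨x²⟩ = 0.36100.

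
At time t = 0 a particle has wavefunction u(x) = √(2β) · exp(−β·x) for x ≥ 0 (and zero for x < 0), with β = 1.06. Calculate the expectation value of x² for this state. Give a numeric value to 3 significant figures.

⟨x²⟩ = ∫ x²·|u|² dx (integrals over the domain).
Every integrand reduces to terms xʲ·e^(−2βx) on [0, ∞); use ∫₀^∞ xʲ·e^(−2βx) dx = j!/(2β)^(j+1).
⟨x²⟩ = 0.44500.

0.445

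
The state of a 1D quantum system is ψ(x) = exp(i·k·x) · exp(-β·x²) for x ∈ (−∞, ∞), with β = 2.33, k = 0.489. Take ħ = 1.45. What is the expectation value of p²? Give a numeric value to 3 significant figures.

p² ψ = −ħ² d²ψ/dx²; ⟨p²⟩ = −ħ² ∫ ψ*·ψ'' dx / ∫|ψ|² dx.
Gaussian moments: ∫x^(2j)·e^(−2βx²) dx = (2j−1)!!/(4β)^j · √(π/(2β)), odd powers integrate to 0; here √(π/(2β)) = 0.82107. Derivatives: ψ′ = (ik − 2βx)·ψ, ψ″ = ((ik − 2βx)² − 2β)·ψ; the odd-in-x pieces drop out.
State is unnormalized: ∫|ψ|² dx = 0.82107, and ∫ψ*·(−ħ² ψ'') dx = 4.4351, so ⟨p²⟩ = 4.4351 / 0.82107.
⟨p²⟩ = 5.4016.

5.40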